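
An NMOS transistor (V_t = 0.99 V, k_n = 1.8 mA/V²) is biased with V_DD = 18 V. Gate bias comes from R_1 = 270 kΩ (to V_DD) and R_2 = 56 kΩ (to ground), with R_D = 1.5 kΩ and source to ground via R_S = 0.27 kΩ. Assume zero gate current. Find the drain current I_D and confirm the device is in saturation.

I_D ≈ 2.1 mA

V_G = V_DD·R_2/(R_1+R_2) = 18×56/326 = 3.09 V.
Assume saturation: I_D = (k_n/2)(V_GS − V_t)² with V_GS = V_G − I_D·R_S = 3.09 − 0.27·I_D.
Substituting gives 0.0656·I_D² − 2.02·I_D + 3.98 = 0, with roots I_D = 2.11 or 28.7 mA.
The root I_D = 28.7 mA gives V_GS = -4.66 V ≤ V_t, so take I_D = 2.11 mA.
Then V_GS = 2.52 V and V_DS = V_DD − I_D(R_D+R_S) = 18 − 2.11×1.77 = 14.3 V.
Saturation requires V_DS ≥ V_GS − V_t = 1.53 V; 14.3 ≥ 1.53 ✓.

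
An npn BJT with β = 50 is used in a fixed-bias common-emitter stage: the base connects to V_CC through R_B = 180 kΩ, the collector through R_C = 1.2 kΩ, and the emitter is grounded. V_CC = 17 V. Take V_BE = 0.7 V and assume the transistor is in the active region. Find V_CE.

V_CE ≈ 12 V

Base loop: V_CC = I_B·R_B + V_BE, so I_B = (17 − 0.7)/180 kΩ = 0.0906 mA.
In the active region I_C = β·I_B = 50 × 0.0906 = 4.53 mA.
Collector loop: V_CE = V_CC − I_C·R_C = 17 − 4.53×1.2 = 11.6 V.
Since V_CE = 11.6 V > V_CE(sat) ≈ 0.2 V, the transistor is in the active region as assumed.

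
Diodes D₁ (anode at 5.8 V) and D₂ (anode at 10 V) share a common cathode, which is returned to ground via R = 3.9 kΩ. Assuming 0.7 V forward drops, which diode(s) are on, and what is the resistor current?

Only D₂ conducts; I_R ≈ 2.4 mA

Assume both conduct. Then node N would need to be at both 5.8−0.7 = 5.1 V and 10−0.7 = 9.3 V, which is impossible.
Assume only D₂ conducts: V_N = 10 − 0.7 = 9.3 V, so I_R = 9.3/3.9 = 2.38 mA.
Check D₁: its anode-to-cathode voltage is 5.8 − 9.3 = -3.5 V < 0.7 V, so it is off. The assumption is consistent.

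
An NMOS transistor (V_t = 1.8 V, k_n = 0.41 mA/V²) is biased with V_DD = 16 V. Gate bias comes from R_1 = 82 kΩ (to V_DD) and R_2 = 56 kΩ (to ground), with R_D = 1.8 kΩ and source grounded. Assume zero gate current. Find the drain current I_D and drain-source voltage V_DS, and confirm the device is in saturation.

V_G = V_DD·R_2/(R_1+R_2) = 16×56/138 = 6.49 V. With the source grounded, V_GS = V_G = 6.49 V.
Assume saturation: I_D = (k_n/2)(V_GS − V_t)² = (0.41/2)×(6.49 − 1.8)² = 0.205×4.69² = 4.51 mA.
V_DS = V_DD − I_D·R_D = 16 − 4.51×1.8 = 7.87 V.
Saturation requires V_DS ≥ V_GS − V_t = 4.69 V; 7.87 ≥ 4.69 ✓.

I_D ≈ 4.5 mA, V_DS ≈ 7.9 V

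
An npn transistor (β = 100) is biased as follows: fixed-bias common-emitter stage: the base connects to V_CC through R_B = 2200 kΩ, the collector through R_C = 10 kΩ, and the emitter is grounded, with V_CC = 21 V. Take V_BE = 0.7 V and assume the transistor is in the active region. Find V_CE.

V_CE ≈ 12 V

Base loop: V_CC = I_B·R_B + V_BE, so I_B = (21 − 0.7)/2200 kΩ = 0.00923 mA.
In the active region I_C = β·I_B = 100 × 0.00923 = 0.923 mA.
Collector loop: V_CE = V_CC − I_C·R_C = 21 − 0.923×10 = 11.8 V.
Since V_CE = 11.8 V > V_CE(sat) ≈ 0.2 V, the transistor is in the active region as assumed.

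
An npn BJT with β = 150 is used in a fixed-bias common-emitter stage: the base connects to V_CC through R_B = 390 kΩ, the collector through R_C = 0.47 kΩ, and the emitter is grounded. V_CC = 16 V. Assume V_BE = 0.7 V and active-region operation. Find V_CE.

V_CE ≈ 13 V

Base loop: V_CC = I_B·R_B + V_BE, so I_B = (16 − 0.7)/390 kΩ = 0.0392 mA.
In the active region I_C = β·I_B = 150 × 0.0392 = 5.88 mA.
Collector loop: V_CE = V_CC − I_C·R_C = 16 − 5.88×0.47 = 13.2 V.
Since V_CE = 13.2 V > V_CE(sat) ≈ 0.2 V, the transistor is in the active region as assumed.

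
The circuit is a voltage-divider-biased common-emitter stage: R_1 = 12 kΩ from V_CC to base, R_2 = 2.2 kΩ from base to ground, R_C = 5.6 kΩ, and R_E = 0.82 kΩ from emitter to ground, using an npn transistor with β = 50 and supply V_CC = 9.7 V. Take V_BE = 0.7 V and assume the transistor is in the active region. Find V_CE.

Thevenize the base divider: V_Th = V_CC·R_2/(R_1+R_2) = 9.7×2.2/14.2 = 1.5 V, R_Th = R_1‖R_2 = 1.86 kΩ.
Base-emitter loop: V_Th = I_B·R_Th + V_BE + (β+1)I_B·R_E, so I_B = (1.5 − 0.7) / (1.86 + 51×0.82) = 0.0184 mA.
I_C = β·I_B = 50×0.0184 = 0.919 mA, and I_E = (β+1)I_B = 0.937 mA.
V_CE = V_CC − I_C·R_C − I_E·R_E = 9.7 − 0.919×5.6 − 0.937×0.82 = 3.78 V.
V_CE = 3.78 V > 0.2 V confirms active-region operation.

V_CE ≈ 3.8 V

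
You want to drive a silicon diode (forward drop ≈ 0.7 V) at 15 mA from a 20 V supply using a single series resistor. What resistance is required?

The resistor drops V_S − V_D = 20 − 0.7 = 19.3 V at 15 mA.
R = 19.3 V / 15 mA = 1.29 kΩ.

R ≈ 1.3 kΩ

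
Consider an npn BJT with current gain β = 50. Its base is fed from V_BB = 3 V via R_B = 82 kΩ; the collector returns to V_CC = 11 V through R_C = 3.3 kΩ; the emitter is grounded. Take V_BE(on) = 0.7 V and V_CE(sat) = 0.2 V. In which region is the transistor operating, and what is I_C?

Assume active. Base-emitter loop: I_B = (V_BB − V_BE)/R_B = (3 − 0.7)/82 = 0.028 mA.
I_C = β·I_B = 50×0.028 = 1.4 mA.
V_CE = V_CC − I_C·R_C = 11 − 1.4×3.3 = 6.37 V > V_CE(sat), so the active-region assumption holds.

active; I_C ≈ 1.4 mA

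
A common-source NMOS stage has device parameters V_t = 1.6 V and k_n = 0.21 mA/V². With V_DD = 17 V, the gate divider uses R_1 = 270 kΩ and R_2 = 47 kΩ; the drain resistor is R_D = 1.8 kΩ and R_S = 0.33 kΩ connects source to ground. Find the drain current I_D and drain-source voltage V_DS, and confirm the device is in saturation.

I_D ≈ 0.084 mA, V_DS ≈ 17 V

V_G = V_DD·R_2/(R_1+R_2) = 17×47/317 = 2.52 V.
Assume saturation: I_D = (k_n/2)(V_GS − V_t)² with V_GS = V_G − I_D·R_S = 2.52 − 0.33·I_D.
Substituting gives 0.0114·I_D² − 1.06·I_D + 0.089 = 0, with roots I_D = 0.0837 or 92.9 mA.
The root I_D = 92.9 mA gives V_GS = -28.2 V ≤ V_t, so take I_D = 0.0837 mA.
Then V_GS = 2.49 V and V_DS = V_DD − I_D(R_D+R_S) = 17 − 0.0837×2.13 = 16.8 V.
Saturation requires V_DS ≥ V_GS − V_t = 0.893 V; 16.8 ≥ 0.893 ✓.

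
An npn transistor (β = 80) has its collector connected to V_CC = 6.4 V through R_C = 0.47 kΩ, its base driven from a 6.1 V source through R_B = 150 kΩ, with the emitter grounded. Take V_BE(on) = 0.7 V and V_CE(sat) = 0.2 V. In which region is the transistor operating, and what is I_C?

active; I_C ≈ 2.9 mA

Assume active. Base-emitter loop: I_B = (V_BB − V_BE)/R_B = (6.1 − 0.7)/150 = 0.036 mA.
I_C = β·I_B = 80×0.036 = 2.88 mA.
V_CE = V_CC − I_C·R_C = 6.4 − 2.88×0.47 = 5.05 V > V_CE(sat), so the active-region assumption holds.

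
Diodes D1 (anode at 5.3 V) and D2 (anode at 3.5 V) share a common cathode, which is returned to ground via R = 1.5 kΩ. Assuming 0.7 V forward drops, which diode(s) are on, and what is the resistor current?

Only D1 conducts; I_R ≈ 3.1 mA

Assume both conduct. Then node N would need to be at both 5.3−0.7 = 4.6 V and 3.5−0.7 = 2.8 V, which is impossible.
Assume only D1 conducts: V_N = 5.3 − 0.7 = 4.6 V, so I_R = 4.6/1.5 = 3.07 mA.
Check D2: its anode-to-cathode voltage is 3.5 − 4.6 = -1.1 V < 0.7 V, so it is off. The assumption is consistent.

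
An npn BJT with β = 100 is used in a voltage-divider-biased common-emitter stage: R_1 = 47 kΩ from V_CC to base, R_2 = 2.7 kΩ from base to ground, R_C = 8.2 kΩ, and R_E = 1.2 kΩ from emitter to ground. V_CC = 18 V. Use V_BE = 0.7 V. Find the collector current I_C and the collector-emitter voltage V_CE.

Thevenize the base divider: V_Th = V_CC·R_2/(R_1+R_2) = 18×2.7/49.7 = 0.978 V, R_Th = R_1‖R_2 = 2.55 kΩ.
Base-emitter loop: V_Th = I_B·R_Th + V_BE + (β+1)I_B·R_E, so I_B = (0.978 − 0.7) / (2.55 + 101×1.2) = 0.00225 mA.
I_C = β·I_B = 100×0.00225 = 0.225 mA, and I_E = (β+1)I_B = 0.227 mA.
V_CE = V_CC − I_C·R_C − I_E·R_E = 18 − 0.225×8.2 − 0.227×1.2 = 15.9 V.
V_CE = 15.9 V > 0.2 V confirms active-region operation.

I_C ≈ 0.22 mA, V_CE ≈ 16 V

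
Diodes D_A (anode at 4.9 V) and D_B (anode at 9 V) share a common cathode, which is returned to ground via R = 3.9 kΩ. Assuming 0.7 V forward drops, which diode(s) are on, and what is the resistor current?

Assume both conduct. Then node N would need to be at both 4.9−0.7 = 4.2 V and 9−0.7 = 8.3 V, which is impossible.
Assume only D_B conducts: V_N = 9 − 0.7 = 8.3 V, so I_R = 8.3/3.9 = 2.13 mA.
Check D_A: its anode-to-cathode voltage is 4.9 − 8.3 = -3.4 V < 0.7 V, so it is off. The assumption is consistent.

Only D_B conducts; I_R ≈ 2.1 mA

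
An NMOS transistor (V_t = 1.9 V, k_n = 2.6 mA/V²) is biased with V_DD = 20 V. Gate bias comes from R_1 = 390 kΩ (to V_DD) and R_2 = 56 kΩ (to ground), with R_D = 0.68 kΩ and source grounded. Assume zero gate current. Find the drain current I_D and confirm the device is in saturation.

I_D ≈ 0.49 mA

V_G = V_DD·R_2/(R_1+R_2) = 20×56/446 = 2.51 V. With the source grounded, V_GS = V_G = 2.51 V.
Assume saturation: I_D = (k_n/2)(V_GS − V_t)² = (2.6/2)×(2.51 − 1.9)² = 1.3×0.611² = 0.486 mA.
V_DS = V_DD − I_D·R_D = 20 − 0.486×0.68 = 19.7 V.
Saturation requires V_DS ≥ V_GS − V_t = 0.611 V; 19.7 ≥ 0.611 ✓.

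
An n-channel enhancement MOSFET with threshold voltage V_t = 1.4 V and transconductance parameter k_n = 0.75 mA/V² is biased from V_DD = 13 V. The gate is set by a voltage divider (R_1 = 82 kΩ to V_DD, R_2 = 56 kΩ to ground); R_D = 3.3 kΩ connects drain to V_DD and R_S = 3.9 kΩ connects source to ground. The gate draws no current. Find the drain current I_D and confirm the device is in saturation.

V_G = V_DD·R_2/(R_1+R_2) = 13×56/138 = 5.28 V.
Assume saturation: I_D = (k_n/2)(V_GS − V_t)² with V_GS = V_G − I_D·R_S = 5.28 − 3.9·I_D.
Substituting gives 5.7·I_D² − 12.3·I_D + 5.63 = 0, with roots I_D = 0.655 or 1.51 mA.
The root I_D = 1.51 mA gives V_GS = -0.605 V ≤ V_t, so take I_D = 0.655 mA.
Then V_GS = 2.72 V and V_DS = V_DD − I_D(R_D+R_S) = 13 − 0.655×7.2 = 8.29 V.
Saturation requires V_DS ≥ V_GS − V_t = 1.32 V; 8.29 ≥ 1.32 ✓.

I_D ≈ 0.65 mA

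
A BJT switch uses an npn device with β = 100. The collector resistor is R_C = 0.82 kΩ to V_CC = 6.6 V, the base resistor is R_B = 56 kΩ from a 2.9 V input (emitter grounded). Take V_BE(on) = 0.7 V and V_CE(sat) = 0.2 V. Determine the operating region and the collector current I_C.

active; I_C ≈ 3.9 mA

Assume active. Base-emitter loop: I_B = (V_BB − V_BE)/R_B = (2.9 − 0.7)/56 = 0.0393 mA.
I_C = β·I_B = 100×0.0393 = 3.93 mA.
V_CE = V_CC − I_C·R_C = 6.6 − 3.93×0.82 = 3.38 V > V_CE(sat), so the active-region assumption holds.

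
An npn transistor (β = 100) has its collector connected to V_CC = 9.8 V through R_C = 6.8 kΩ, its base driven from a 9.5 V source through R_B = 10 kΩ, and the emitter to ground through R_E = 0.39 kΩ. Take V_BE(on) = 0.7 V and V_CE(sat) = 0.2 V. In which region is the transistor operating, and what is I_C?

saturation; I_C ≈ 1.3 mA

Assume active: I_B = (9.5 − 0.7)/(10 + 101×0.39) = 0.178 mA, I_C = β·I_B = 17.8 mA.
Then V_CE = 9.8 − 17.8×6.8 − 18×0.39 = -118 V < 0.2 V — the active assumption fails.
Re-solve with V_CE = 0.2 V. KCL at the emitter: V_E/R_E = (V_BB−0.7−V_E)/R_B + (V_CC−0.2−V_E)/R_C, giving V_E = 0.815 V.
I_C = (V_CC − 0.2 − V_E)/R_C = (9.6 − 0.815)/6.8 = 1.29 mA.
Check: I_B = (8.8 − 0.815)/10 = 0.798 mA, and β·I_B = 79.8 mA > I_C, confirming saturation.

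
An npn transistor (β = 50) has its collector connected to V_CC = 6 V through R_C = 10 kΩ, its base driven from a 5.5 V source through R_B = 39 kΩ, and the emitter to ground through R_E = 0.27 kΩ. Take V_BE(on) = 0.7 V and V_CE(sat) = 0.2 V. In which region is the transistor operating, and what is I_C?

saturation; I_C ≈ 0.56 mA

Assume active: I_B = (5.5 − 0.7)/(39 + 51×0.27) = 0.091 mA, I_C = β·I_B = 4.55 mA.
Then V_CE = 6 − 4.55×10 − 4.64×0.27 = -40.7 V < 0.2 V — the active assumption fails.
Re-solve with V_CE = 0.2 V. KCL at the emitter: V_E/R_E = (V_BB−0.7−V_E)/R_B + (V_CC−0.2−V_E)/R_C, giving V_E = 0.184 V.
I_C = (V_CC − 0.2 − V_E)/R_C = (5.8 − 0.184)/10 = 0.562 mA.
Check: I_B = (4.8 − 0.184)/39 = 0.118 mA, and β·I_B = 5.92 mA > I_C, confirming saturation.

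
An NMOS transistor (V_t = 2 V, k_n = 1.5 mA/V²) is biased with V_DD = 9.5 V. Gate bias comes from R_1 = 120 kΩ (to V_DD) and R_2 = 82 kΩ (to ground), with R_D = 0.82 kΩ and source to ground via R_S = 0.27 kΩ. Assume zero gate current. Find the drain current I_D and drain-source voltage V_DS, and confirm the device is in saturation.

V_G = V_DD·R_2/(R_1+R_2) = 9.5×82/202 = 3.86 V.
Assume saturation: I_D = (k_n/2)(V_GS − V_t)² with V_GS = V_G − I_D·R_S = 3.86 − 0.27·I_D.
Substituting gives 0.0547·I_D² − 1.75·I_D + 2.58 = 0, with roots I_D = 1.55 or 30.5 mA.
The root I_D = 30.5 mA gives V_GS = -4.38 V ≤ V_t, so take I_D = 1.55 mA.
Then V_GS = 3.44 V and V_DS = V_DD − I_D(R_D+R_S) = 9.5 − 1.55×1.09 = 7.81 V.
Saturation requires V_DS ≥ V_GS − V_t = 1.44 V; 7.81 ≥ 1.44 ✓.

I_D ≈ 1.6 mA, V_DS ≈ 7.8 V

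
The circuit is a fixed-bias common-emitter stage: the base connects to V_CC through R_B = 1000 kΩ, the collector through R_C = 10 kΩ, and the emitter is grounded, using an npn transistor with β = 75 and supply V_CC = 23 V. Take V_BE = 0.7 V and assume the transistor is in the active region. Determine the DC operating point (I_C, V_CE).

I_C ≈ 1.7 mA, V_CE ≈ 6.3 V

Base loop: V_CC = I_B·R_B + V_BE, so I_B = (23 − 0.7)/1000 kΩ = 0.0223 mA.
In the active region I_C = β·I_B = 75 × 0.0223 = 1.67 mA.
Collector loop: V_CE = V_CC − I_C·R_C = 23 − 1.67×10 = 6.27 V.
Since V_CE = 6.27 V > V_CE(sat) ≈ 0.2 V, the transistor is in the active region as assumed.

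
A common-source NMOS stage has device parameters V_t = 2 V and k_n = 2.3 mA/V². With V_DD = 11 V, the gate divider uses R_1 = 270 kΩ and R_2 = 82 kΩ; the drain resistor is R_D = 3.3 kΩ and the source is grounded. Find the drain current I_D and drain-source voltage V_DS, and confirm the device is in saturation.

I_D ≈ 0.36 mA, V_DS ≈ 9.8 V

V_G = V_DD·R_2/(R_1+R_2) = 11×82/352 = 2.56 V. With the source grounded, V_GS = V_G = 2.56 V.
Assume saturation: I_D = (k_n/2)(V_GS − V_t)² = (2.3/2)×(2.56 − 2)² = 1.15×0.562² = 0.364 mA.
V_DS = V_DD − I_D·R_D = 11 − 0.364×3.3 = 9.8 V.
Saturation requires V_DS ≥ V_GS − V_t = 0.562 V; 9.8 ≥ 0.562 ✓.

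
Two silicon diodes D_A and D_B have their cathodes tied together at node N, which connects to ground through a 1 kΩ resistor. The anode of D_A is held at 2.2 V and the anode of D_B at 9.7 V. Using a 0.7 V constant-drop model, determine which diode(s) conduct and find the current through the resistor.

Assume both conduct. Then node N would need to be at both 2.2−0.7 = 1.5 V and 9.7−0.7 = 9 V, which is impossible.
Assume only D_B conducts: V_N = 9.7 − 0.7 = 9 V, so I_R = 9/1 = 9 mA.
Check D_A: its anode-to-cathode voltage is 2.2 − 9 = -6.8 V < 0.7 V, so it is off. The assumption is consistent.

Only D_B conducts; I_R ≈ 9 mA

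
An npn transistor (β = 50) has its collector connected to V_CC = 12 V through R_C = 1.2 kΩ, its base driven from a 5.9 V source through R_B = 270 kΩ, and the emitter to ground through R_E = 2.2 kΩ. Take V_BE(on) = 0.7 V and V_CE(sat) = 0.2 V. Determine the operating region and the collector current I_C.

Assume active. Base-emitter loop: I_B = (V_BB − V_BE)/(R_B + (β+1)R_E) = (5.9 − 0.7)/(270 + 51×2.2) = 0.0136 mA.
I_C = β·I_B = 50×0.0136 = 0.68 mA.
V_CE = V_CC − I_C·R_C − I_E·R_E = 12 − 0.68×1.2 − 0.694×2.2 = 9.66 V > V_CE(sat), so the active-region assumption holds.

active; I_C ≈ 0.68 mA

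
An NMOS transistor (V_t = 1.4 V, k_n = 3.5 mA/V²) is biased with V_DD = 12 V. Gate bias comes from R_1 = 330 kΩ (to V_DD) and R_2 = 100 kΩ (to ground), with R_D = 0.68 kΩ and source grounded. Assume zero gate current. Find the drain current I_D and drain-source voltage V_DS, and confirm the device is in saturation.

I_D ≈ 3.4 mA, V_DS ≈ 9.7 V

V_G = V_DD·R_2/(R_1+R_2) = 12×100/430 = 2.79 V. With the source grounded, V_GS = V_G = 2.79 V.
Assume saturation: I_D = (k_n/2)(V_GS − V_t)² = (3.5/2)×(2.79 − 1.4)² = 1.75×1.39² = 3.38 mA.
V_DS = V_DD − I_D·R_D = 12 − 3.38×0.68 = 9.7 V.
Saturation requires V_DS ≥ V_GS − V_t = 1.39 V; 9.7 ≥ 1.39 ✓.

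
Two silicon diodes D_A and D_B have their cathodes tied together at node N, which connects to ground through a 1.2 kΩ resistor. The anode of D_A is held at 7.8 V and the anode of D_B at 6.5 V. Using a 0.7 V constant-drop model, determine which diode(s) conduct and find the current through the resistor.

Assume both conduct. Then node N would need to be at both 7.8−0.7 = 7.1 V and 6.5−0.7 = 5.8 V, which is impossible.
Assume only D_A conducts: V_N = 7.8 − 0.7 = 7.1 V, so I_R = 7.1/1.2 = 5.92 mA.
Check D_B: its anode-to-cathode voltage is 6.5 − 7.1 = -0.6 V < 0.7 V, so it is off. The assumption is consistent.

Only D_A conducts; I_R ≈ 5.9 mA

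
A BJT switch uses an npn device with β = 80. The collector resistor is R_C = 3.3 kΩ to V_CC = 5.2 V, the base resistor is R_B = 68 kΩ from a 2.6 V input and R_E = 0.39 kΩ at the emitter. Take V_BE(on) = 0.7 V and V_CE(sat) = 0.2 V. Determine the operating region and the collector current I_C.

Assume active: I_B = (2.6 − 0.7)/(68 + 81×0.39) = 0.0191 mA, I_C = β·I_B = 1.53 mA.
Then V_CE = 5.2 − 1.53×3.3 − 1.55×0.39 = -0.439 V < 0.2 V — the active assumption fails.
Re-solve with V_CE = 0.2 V. KCL at the emitter: V_E/R_E = (V_BB−0.7−V_E)/R_B + (V_CC−0.2−V_E)/R_C, giving V_E = 0.535 V.
I_C = (V_CC − 0.2 − V_E)/R_C = (5 − 0.535)/3.3 = 1.35 mA.
Check: I_B = (1.9 − 0.535)/68 = 0.0201 mA, and β·I_B = 1.61 mA > I_C, confirming saturation.

saturation; I_C ≈ 1.4 mA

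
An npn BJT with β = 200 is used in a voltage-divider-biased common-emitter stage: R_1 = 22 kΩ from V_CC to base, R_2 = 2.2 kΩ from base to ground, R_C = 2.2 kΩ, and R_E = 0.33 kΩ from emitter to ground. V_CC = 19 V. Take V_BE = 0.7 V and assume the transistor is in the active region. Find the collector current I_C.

Thevenize the base divider: V_Th = V_CC·R_2/(R_1+R_2) = 19×2.2/24.2 = 1.73 V, R_Th = R_1‖R_2 = 2 kΩ.
Base-emitter loop: V_Th = I_B·R_Th + V_BE + (β+1)I_B·R_E, so I_B = (1.73 − 0.7) / (2 + 201×0.33) = 0.015 mA.
I_C = β·I_B = 200×0.015 = 3.01 mA, and I_E = (β+1)I_B = 3.02 mA.
V_CE = V_CC − I_C·R_C − I_E·R_E = 19 − 3.01×2.2 − 3.02×0.33 = 11.4 V.
V_CE = 11.4 V > 0.2 V confirms active-region operation.

I_C ≈ 3 mA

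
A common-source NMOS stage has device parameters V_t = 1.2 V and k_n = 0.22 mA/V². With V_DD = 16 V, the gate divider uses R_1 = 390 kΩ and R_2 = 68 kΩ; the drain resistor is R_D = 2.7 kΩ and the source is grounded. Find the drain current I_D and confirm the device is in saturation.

V_G = V_DD·R_2/(R_1+R_2) = 16×68/458 = 2.38 V. With the source grounded, V_GS = V_G = 2.38 V.
Assume saturation: I_D = (k_n/2)(V_GS − V_t)² = (0.22/2)×(2.38 − 1.2)² = 0.11×1.18² = 0.152 mA.
V_DS = V_DD − I_D·R_D = 16 − 0.152×2.7 = 15.6 V.
Saturation requires V_DS ≥ V_GS − V_t = 1.18 V; 15.6 ≥ 1.18 ✓.

I_D ≈ 0.15 mA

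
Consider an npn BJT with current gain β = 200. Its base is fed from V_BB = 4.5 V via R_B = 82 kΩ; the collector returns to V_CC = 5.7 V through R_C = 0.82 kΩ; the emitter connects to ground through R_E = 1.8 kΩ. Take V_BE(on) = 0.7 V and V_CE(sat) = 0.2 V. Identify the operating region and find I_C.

Assume active. Base-emitter loop: I_B = (V_BB − V_BE)/(R_B + (β+1)R_E) = (4.5 − 0.7)/(82 + 201×1.8) = 0.00856 mA.
I_C = β·I_B = 200×0.00856 = 1.71 mA.
V_CE = V_CC − I_C·R_C − I_E·R_E = 5.7 − 1.71×0.82 − 1.72×1.8 = 1.2 V > V_CE(sat), so the active-region assumption holds.

active; I_C ≈ 1.7 mA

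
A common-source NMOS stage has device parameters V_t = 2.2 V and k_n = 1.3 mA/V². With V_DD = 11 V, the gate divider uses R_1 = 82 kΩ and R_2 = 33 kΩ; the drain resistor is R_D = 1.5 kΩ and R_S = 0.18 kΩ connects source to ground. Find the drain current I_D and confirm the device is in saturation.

V_G = V_DD·R_2/(R_1+R_2) = 11×33/115 = 3.16 V.
Assume saturation: I_D = (k_n/2)(V_GS − V_t)² with V_GS = V_G − I_D·R_S = 3.16 − 0.18·I_D.
Substituting gives 0.0211·I_D² − 1.22·I_D + 0.595 = 0, with roots I_D = 0.49 or 57.6 mA.
The root I_D = 57.6 mA gives V_GS = -7.22 V ≤ V_t, so take I_D = 0.49 mA.
Then V_GS = 3.07 V and V_DS = V_DD − I_D(R_D+R_S) = 11 − 0.49×1.68 = 10.2 V.
Saturation requires V_DS ≥ V_GS − V_t = 0.868 V; 10.2 ≥ 0.868 ✓.

I_D ≈ 0.49 mA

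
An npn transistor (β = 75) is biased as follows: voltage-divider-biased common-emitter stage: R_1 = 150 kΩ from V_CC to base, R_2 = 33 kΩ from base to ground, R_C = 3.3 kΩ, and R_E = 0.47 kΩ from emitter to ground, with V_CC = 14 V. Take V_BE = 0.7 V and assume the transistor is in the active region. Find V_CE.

Thevenize the base divider: V_Th = V_CC·R_2/(R_1+R_2) = 14×33/183 = 2.52 V, R_Th = R_1‖R_2 = 27 kΩ.
Base-emitter loop: V_Th = I_B·R_Th + V_BE + (β+1)I_B·R_E, so I_B = (2.52 − 0.7) / (27 + 76×0.47) = 0.0291 mA.
I_C = β·I_B = 75×0.0291 = 2.18 mA, and I_E = (β+1)I_B = 2.21 mA.
V_CE = V_CC − I_C·R_C − I_E·R_E = 14 − 2.18×3.3 − 2.21×0.47 = 5.77 V.
V_CE = 5.77 V > 0.2 V confirms active-region operation.

V_CE ≈ 5.8 V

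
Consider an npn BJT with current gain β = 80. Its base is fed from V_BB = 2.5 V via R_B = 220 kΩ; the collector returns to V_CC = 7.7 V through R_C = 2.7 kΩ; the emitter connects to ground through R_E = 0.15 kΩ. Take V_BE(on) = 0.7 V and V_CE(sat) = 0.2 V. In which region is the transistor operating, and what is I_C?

active; I_C ≈ 0.62 mA

Assume active. Base-emitter loop: I_B = (V_BB − V_BE)/(R_B + (β+1)R_E) = (2.5 − 0.7)/(220 + 81×0.15) = 0.00775 mA.
I_C = β·I_B = 80×0.00775 = 0.62 mA.
V_CE = V_CC − I_C·R_C − I_E·R_E = 7.7 − 0.62×2.7 − 0.628×0.15 = 5.93 V > V_CE(sat), so the active-region assumption holds.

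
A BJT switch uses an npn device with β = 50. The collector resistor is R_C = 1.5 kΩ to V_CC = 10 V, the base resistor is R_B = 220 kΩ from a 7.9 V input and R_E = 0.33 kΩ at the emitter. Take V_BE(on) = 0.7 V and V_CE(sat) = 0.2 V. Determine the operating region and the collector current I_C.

Assume active. Base-emitter loop: I_B = (V_BB − V_BE)/(R_B + (β+1)R_E) = (7.9 − 0.7)/(220 + 51×0.33) = 0.0304 mA.
I_C = β·I_B = 50×0.0304 = 1.52 mA.
V_CE = V_CC − I_C·R_C − I_E·R_E = 10 − 1.52×1.5 − 1.55×0.33 = 7.21 V > V_CE(sat), so the active-region assumption holds.

active; I_C ≈ 1.5 mA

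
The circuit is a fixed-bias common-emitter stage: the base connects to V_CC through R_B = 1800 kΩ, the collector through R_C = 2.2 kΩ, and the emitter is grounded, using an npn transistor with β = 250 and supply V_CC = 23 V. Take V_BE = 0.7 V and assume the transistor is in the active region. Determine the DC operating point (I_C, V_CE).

I_C ≈ 3.1 mA, V_CE ≈ 16 V

Base loop: V_CC = I_B·R_B + V_BE, so I_B = (23 − 0.7)/1800 kΩ = 0.0124 mA.
In the active region I_C = β·I_B = 250 × 0.0124 = 3.1 mA.
Collector loop: V_CE = V_CC − I_C·R_C = 23 − 3.1×2.2 = 16.2 V.
Since V_CE = 16.2 V > V_CE(sat) ≈ 0.2 V, the transistor is in the active region as assumed.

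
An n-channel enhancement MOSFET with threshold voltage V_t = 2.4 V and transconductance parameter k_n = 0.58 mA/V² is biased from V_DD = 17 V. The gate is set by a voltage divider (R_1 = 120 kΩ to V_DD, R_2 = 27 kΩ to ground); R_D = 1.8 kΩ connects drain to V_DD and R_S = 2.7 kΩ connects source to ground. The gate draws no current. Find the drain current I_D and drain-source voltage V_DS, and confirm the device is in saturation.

V_G = V_DD·R_2/(R_1+R_2) = 17×27/147 = 3.12 V.
Assume saturation: I_D = (k_n/2)(V_GS − V_t)² with V_GS = V_G − I_D·R_S = 3.12 − 2.7·I_D.
Substituting gives 2.11·I_D² − 2.13·I_D + 0.151 = 0, with roots I_D = 0.0769 or 0.931 mA.
The root I_D = 0.931 mA gives V_GS = 0.608 V ≤ V_t, so take I_D = 0.0769 mA.
Then V_GS = 2.91 V and V_DS = V_DD − I_D(R_D+R_S) = 17 − 0.0769×4.5 = 16.7 V.
Saturation requires V_DS ≥ V_GS − V_t = 0.515 V; 16.7 ≥ 0.515 ✓.

I_D ≈ 0.077 mA, V_DS ≈ 17 V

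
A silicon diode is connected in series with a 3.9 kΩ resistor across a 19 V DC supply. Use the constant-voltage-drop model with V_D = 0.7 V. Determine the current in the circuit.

KVL around the loop: 19 = V_D + I·R = 0.7 + I × 3.9 kΩ.
So I = (19 − 0.7) / 3.9 kΩ = 18.3 / 3.9 = 4.69 mA.

I ≈ 4.7 mA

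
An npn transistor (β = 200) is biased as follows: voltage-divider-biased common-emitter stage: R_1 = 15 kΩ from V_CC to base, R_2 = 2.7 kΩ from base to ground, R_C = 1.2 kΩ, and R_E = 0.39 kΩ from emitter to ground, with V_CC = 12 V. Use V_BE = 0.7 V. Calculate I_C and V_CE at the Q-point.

Thevenize the base divider: V_Th = V_CC·R_2/(R_1+R_2) = 12×2.7/17.7 = 1.83 V, R_Th = R_1‖R_2 = 2.29 kΩ.
Base-emitter loop: V_Th = I_B·R_Th + V_BE + (β+1)I_B·R_E, so I_B = (1.83 − 0.7) / (2.29 + 201×0.39) = 0.014 mA.
I_C = β·I_B = 200×0.014 = 2.8 mA, and I_E = (β+1)I_B = 2.82 mA.
V_CE = V_CC − I_C·R_C − I_E·R_E = 12 − 2.8×1.2 − 2.82×0.39 = 7.54 V.
V_CE = 7.54 V > 0.2 V confirms active-region operation.

I_C ≈ 2.8 mA, V_CE ≈ 7.5 V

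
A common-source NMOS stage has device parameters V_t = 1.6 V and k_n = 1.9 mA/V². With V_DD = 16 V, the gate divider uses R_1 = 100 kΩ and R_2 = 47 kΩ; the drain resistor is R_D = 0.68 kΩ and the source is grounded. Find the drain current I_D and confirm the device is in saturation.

V_G = V_DD·R_2/(R_1+R_2) = 16×47/147 = 5.12 V. With the source grounded, V_GS = V_G = 5.12 V.
Assume saturation: I_D = (k_n/2)(V_GS − V_t)² = (1.9/2)×(5.12 − 1.6)² = 0.95×3.52² = 11.7 mA.
V_DS = V_DD − I_D·R_D = 16 − 11.7×0.68 = 8.02 V.
Saturation requires V_DS ≥ V_GS − V_t = 3.52 V; 8.02 ≥ 3.52 ✓.

I_D ≈ 12 mA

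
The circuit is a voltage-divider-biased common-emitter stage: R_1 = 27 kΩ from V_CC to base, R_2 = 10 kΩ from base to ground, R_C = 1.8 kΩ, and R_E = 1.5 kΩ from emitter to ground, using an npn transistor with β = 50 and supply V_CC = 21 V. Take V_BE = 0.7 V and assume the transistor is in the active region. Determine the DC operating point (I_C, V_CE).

I_C ≈ 3 mA, V_CE ≈ 11 V

Thevenize the base divider: V_Th = V_CC·R_2/(R_1+R_2) = 21×10/37 = 5.68 V, R_Th = R_1‖R_2 = 7.3 kΩ.
Base-emitter loop: V_Th = I_B·R_Th + V_BE + (β+1)I_B·R_E, so I_B = (5.68 − 0.7) / (7.3 + 51×1.5) = 0.0594 mA.
I_C = β·I_B = 50×0.0594 = 2.97 mA, and I_E = (β+1)I_B = 3.03 mA.
V_CE = V_CC − I_C·R_C − I_E·R_E = 21 − 2.97×1.8 − 3.03×1.5 = 11.1 V.
V_CE = 11.1 V > 0.2 V confirms active-region operation.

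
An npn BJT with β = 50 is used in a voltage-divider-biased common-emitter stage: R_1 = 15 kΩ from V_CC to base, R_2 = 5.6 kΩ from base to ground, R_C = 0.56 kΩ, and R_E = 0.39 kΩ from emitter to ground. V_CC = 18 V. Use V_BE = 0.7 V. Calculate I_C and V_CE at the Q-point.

I_C ≈ 8.7 mA, V_CE ≈ 9.6 V

Thevenize the base divider: V_Th = V_CC·R_2/(R_1+R_2) = 18×5.6/20.6 = 4.89 V, R_Th = R_1‖R_2 = 4.08 kΩ.
Base-emitter loop: V_Th = I_B·R_Th + V_BE + (β+1)I_B·R_E, so I_B = (4.89 − 0.7) / (4.08 + 51×0.39) = 0.175 mA.
I_C = β·I_B = 50×0.175 = 8.75 mA, and I_E = (β+1)I_B = 8.92 mA.
V_CE = V_CC − I_C·R_C − I_E·R_E = 18 − 8.75×0.56 − 8.92×0.39 = 9.62 V.
V_CE = 9.62 V > 0.2 V confirms active-region operation.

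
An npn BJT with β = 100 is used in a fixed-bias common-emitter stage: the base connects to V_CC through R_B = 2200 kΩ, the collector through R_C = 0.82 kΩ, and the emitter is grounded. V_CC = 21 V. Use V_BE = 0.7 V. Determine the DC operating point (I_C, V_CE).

I_C ≈ 0.92 mA, V_CE ≈ 20 V

Base loop: V_CC = I_B·R_B + V_BE, so I_B = (21 − 0.7)/2200 kΩ = 0.00923 mA.
In the active region I_C = β·I_B = 100 × 0.00923 = 0.923 mA.
Collector loop: V_CE = V_CC − I_C·R_C = 21 − 0.923×0.82 = 20.2 V.
Since V_CE = 20.2 V > V_CE(sat) ≈ 0.2 V, the transistor is in the active region as assumed.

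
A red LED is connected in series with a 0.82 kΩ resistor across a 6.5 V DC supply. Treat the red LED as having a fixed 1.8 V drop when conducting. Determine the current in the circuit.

I ≈ 5.7 mA

KVL around the loop: 6.5 = V_D + I·R = 1.8 + I × 0.82 kΩ.
So I = (6.5 − 1.8) / 0.82 kΩ = 4.7 / 0.82 = 5.73 mA.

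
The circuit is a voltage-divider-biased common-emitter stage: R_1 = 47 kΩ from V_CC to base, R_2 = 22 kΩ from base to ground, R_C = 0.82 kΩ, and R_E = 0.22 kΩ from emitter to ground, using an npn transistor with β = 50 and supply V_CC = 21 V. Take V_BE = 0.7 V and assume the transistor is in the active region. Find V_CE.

V_CE ≈ 9.1 V

Thevenize the base divider: V_Th = V_CC·R_2/(R_1+R_2) = 21×22/69 = 6.7 V, R_Th = R_1‖R_2 = 15 kΩ.
Base-emitter loop: V_Th = I_B·R_Th + V_BE + (β+1)I_B·R_E, so I_B = (6.7 − 0.7) / (15 + 51×0.22) = 0.229 mA.
I_C = β·I_B = 50×0.229 = 11.4 mA, and I_E = (β+1)I_B = 11.7 mA.
V_CE = V_CC − I_C·R_C − I_E·R_E = 21 − 11.4×0.82 − 11.7×0.22 = 9.05 V.
V_CE = 9.05 V > 0.2 V confirms active-region operation.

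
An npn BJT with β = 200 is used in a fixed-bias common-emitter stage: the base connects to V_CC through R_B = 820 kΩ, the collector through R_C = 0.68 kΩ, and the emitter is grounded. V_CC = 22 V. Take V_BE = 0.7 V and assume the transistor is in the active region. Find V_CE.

Base loop: V_CC = I_B·R_B + V_BE, so I_B = (22 − 0.7)/820 kΩ = 0.026 mA.
In the active region I_C = β·I_B = 200 × 0.026 = 5.2 mA.
Collector loop: V_CE = V_CC − I_C·R_C = 22 − 5.2×0.68 = 18.5 V.
Since V_CE = 18.5 V > V_CE(sat) ≈ 0.2 V, the transistor is in the active region as assumed.

V_CE ≈ 18 V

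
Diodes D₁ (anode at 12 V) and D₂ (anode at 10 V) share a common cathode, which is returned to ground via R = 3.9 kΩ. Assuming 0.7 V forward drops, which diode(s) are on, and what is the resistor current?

Assume both conduct. Then node N would need to be at both 12−0.7 = 11.3 V and 10−0.7 = 9.3 V, which is impossible.
Assume only D₁ conducts: V_N = 12 − 0.7 = 11.3 V, so I_R = 11.3/3.9 = 2.9 mA.
Check D₂: its anode-to-cathode voltage is 10 − 11.3 = -1.3 V < 0.7 V, so it is off. The assumption is consistent.

Only D₁ conducts; I_R ≈ 2.9 mA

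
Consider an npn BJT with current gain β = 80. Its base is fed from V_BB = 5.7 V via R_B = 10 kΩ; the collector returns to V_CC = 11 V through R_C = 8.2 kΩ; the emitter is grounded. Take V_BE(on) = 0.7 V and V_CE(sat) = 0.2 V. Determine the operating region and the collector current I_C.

saturation; I_C ≈ 1.3 mA

Assume active: I_B = (5.7 − 0.7)/10 = 0.5 mA, giving I_C = β·I_B = 40 mA.
But then V_CE = 11 − 40×8.2 = -317 V < V_CE(sat) = 0.2 V — impossible in the active region.
So the transistor is saturated. With V_CE = 0.2 V, I_C = (V_CC − 0.2)/R_C = 10.8/8.2 = 1.32 mA.
Check: β·I_B = 40 mA > I_C = 1.32 mA, confirming saturation.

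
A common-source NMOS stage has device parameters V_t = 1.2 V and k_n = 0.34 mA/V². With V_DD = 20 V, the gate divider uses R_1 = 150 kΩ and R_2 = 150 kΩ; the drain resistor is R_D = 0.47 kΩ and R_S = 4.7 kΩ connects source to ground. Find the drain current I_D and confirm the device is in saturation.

V_G = V_DD·R_2/(R_1+R_2) = 20×150/300 = 10 V.
Assume saturation: I_D = (k_n/2)(V_GS − V_t)² with V_GS = V_G − I_D·R_S = 10 − 4.7·I_D.
Substituting gives 3.76·I_D² − 15.1·I_D + 13.2 = 0, with roots I_D = 1.29 or 2.72 mA.
The root I_D = 2.72 mA gives V_GS = -2.8 V ≤ V_t, so take I_D = 1.29 mA.
Then V_GS = 3.95 V and V_DS = V_DD − I_D(R_D+R_S) = 20 − 1.29×5.17 = 13.3 V.
Saturation requires V_DS ≥ V_GS − V_t = 2.75 V; 13.3 ≥ 2.75 ✓.

I_D ≈ 1.3 mA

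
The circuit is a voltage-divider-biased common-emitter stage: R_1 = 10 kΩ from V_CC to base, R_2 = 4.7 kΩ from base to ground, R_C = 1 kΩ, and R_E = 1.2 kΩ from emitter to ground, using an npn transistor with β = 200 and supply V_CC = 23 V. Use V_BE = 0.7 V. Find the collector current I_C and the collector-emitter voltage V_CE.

Thevenize the base divider: V_Th = V_CC·R_2/(R_1+R_2) = 23×4.7/14.7 = 7.35 V, R_Th = R_1‖R_2 = 3.2 kΩ.
Base-emitter loop: V_Th = I_B·R_Th + V_BE + (β+1)I_B·R_E, so I_B = (7.35 − 0.7) / (3.2 + 201×1.2) = 0.0272 mA.
I_C = β·I_B = 200×0.0272 = 5.45 mA, and I_E = (β+1)I_B = 5.47 mA.
V_CE = V_CC − I_C·R_C − I_E·R_E = 23 − 5.45×1 − 5.47×1.2 = 11 V.
V_CE = 11 V > 0.2 V confirms active-region operation.

I_C ≈ 5.4 mA, V_CE ≈ 11 V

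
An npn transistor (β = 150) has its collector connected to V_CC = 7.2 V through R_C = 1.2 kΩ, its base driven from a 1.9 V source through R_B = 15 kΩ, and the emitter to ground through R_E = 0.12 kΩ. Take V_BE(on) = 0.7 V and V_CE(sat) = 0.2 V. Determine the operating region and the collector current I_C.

saturation; I_C ≈ 5.3 mA

Assume active: I_B = (1.9 − 0.7)/(15 + 151×0.12) = 0.0362 mA, I_C = β·I_B = 5.43 mA.
Then V_CE = 7.2 − 5.43×1.2 − 5.47×0.12 = 0.0217 V < 0.2 V — the active assumption fails.
Re-solve with V_CE = 0.2 V. KCL at the emitter: V_E/R_E = (V_BB−0.7−V_E)/R_B + (V_CC−0.2−V_E)/R_C, giving V_E = 0.64 V.
I_C = (V_CC − 0.2 − V_E)/R_C = (7 − 0.64)/1.2 = 5.3 mA.
Check: I_B = (1.2 − 0.64)/15 = 0.0373 mA, and β·I_B = 5.6 mA > I_C, confirming saturation.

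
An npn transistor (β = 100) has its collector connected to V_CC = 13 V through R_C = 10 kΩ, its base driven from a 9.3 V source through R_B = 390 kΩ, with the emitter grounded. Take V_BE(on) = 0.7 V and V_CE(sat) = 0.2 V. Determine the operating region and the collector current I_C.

saturation; I_C ≈ 1.3 mA

Assume active: I_B = (9.3 − 0.7)/390 = 0.0221 mA, giving I_C = β·I_B = 2.21 mA.
But then V_CE = 13 − 2.21×10 = -9.05 V < V_CE(sat) = 0.2 V — impossible in the active region.
So the transistor is saturated. With V_CE = 0.2 V, I_C = (V_CC − 0.2)/R_C = 12.8/10 = 1.28 mA.
Check: β·I_B = 2.21 mA > I_C = 1.28 mA, confirming saturation.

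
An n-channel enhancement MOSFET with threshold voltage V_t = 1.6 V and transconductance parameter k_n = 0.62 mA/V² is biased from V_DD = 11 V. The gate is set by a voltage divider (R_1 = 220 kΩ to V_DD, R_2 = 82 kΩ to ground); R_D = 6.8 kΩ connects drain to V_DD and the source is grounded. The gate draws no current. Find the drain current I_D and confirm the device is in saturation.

I_D ≈ 0.6 mA

V_G = V_DD·R_2/(R_1+R_2) = 11×82/302 = 2.99 V. With the source grounded, V_GS = V_G = 2.99 V.
Assume saturation: I_D = (k_n/2)(V_GS − V_t)² = (0.62/2)×(2.99 − 1.6)² = 0.31×1.39² = 0.596 mA.
V_DS = V_DD − I_D·R_D = 11 − 0.596×6.8 = 6.95 V.
Saturation requires V_DS ≥ V_GS − V_t = 1.39 V; 6.95 ≥ 1.39 ✓.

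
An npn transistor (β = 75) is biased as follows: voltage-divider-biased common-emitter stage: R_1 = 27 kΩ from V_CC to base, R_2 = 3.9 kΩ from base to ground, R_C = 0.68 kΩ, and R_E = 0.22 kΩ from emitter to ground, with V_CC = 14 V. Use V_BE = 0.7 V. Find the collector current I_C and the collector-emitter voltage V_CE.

Thevenize the base divider: V_Th = V_CC·R_2/(R_1+R_2) = 14×3.9/30.9 = 1.77 V, R_Th = R_1‖R_2 = 3.41 kΩ.
Base-emitter loop: V_Th = I_B·R_Th + V_BE + (β+1)I_B·R_E, so I_B = (1.77 − 0.7) / (3.41 + 76×0.22) = 0.053 mA.
I_C = β·I_B = 75×0.053 = 3.98 mA, and I_E = (β+1)I_B = 4.03 mA.
V_CE = V_CC − I_C·R_C − I_E·R_E = 14 − 3.98×0.68 − 4.03×0.22 = 10.4 V.
V_CE = 10.4 V > 0.2 V confirms active-region operation.

I_C ≈ 4 mA, V_CE ≈ 10 V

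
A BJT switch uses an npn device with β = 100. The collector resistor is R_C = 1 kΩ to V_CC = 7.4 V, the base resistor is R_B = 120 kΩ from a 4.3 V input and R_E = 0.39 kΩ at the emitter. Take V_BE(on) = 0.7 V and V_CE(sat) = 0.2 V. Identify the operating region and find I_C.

active; I_C ≈ 2.3 mA

Assume active. Base-emitter loop: I_B = (V_BB − V_BE)/(R_B + (β+1)R_E) = (4.3 − 0.7)/(120 + 101×0.39) = 0.0226 mA.
I_C = β·I_B = 100×0.0226 = 2.26 mA.
V_CE = V_CC − I_C·R_C − I_E·R_E = 7.4 − 2.26×1 − 2.28×0.39 = 4.25 V > V_CE(sat), so the active-region assumption holds.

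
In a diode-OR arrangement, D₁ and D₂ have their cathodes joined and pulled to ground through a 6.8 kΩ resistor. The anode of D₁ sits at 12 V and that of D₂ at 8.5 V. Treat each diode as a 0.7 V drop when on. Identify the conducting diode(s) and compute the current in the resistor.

Assume both conduct. Then node N would need to be at both 12−0.7 = 11.3 V and 8.5−0.7 = 7.8 V, which is impossible.
Assume only D₁ conducts: V_N = 12 − 0.7 = 11.3 V, so I_R = 11.3/6.8 = 1.66 mA.
Check D₂: its anode-to-cathode voltage is 8.5 − 11.3 = -2.8 V < 0.7 V, so it is off. The assumption is consistent.

Only D₁ conducts; I_R ≈ 1.7 mA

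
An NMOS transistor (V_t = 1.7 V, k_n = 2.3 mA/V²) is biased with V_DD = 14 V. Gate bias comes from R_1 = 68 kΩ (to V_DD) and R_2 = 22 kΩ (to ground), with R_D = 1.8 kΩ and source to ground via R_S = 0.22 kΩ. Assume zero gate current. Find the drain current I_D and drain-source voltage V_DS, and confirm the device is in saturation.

I_D ≈ 1.9 mA, V_DS ≈ 10 V

V_G = V_DD·R_2/(R_1+R_2) = 14×22/90 = 3.42 V.
Assume saturation: I_D = (k_n/2)(V_GS − V_t)² with V_GS = V_G − I_D·R_S = 3.42 − 0.22·I_D.
Substituting gives 0.0557·I_D² − 1.87·I_D + 3.41 = 0, with roots I_D = 1.93 or 31.7 mA.
The root I_D = 31.7 mA gives V_GS = -3.55 V ≤ V_t, so take I_D = 1.93 mA.
Then V_GS = 3 V and V_DS = V_DD − I_D(R_D+R_S) = 14 − 1.93×2.02 = 10.1 V.
Saturation requires V_DS ≥ V_GS − V_t = 1.3 V; 10.1 ≥ 1.3 ✓.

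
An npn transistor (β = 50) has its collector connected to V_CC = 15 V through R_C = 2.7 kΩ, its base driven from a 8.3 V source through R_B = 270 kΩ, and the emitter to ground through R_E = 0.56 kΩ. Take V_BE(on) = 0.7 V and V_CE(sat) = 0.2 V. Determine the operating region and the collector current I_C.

Assume active. Base-emitter loop: I_B = (V_BB − V_BE)/(R_B + (β+1)R_E) = (8.3 − 0.7)/(270 + 51×0.56) = 0.0255 mA.
I_C = β·I_B = 50×0.0255 = 1.27 mA.
V_CE = V_CC − I_C·R_C − I_E·R_E = 15 − 1.27×2.7 − 1.3×0.56 = 10.8 V > V_CE(sat), so the active-region assumption holds.

active; I_C ≈ 1.3 mA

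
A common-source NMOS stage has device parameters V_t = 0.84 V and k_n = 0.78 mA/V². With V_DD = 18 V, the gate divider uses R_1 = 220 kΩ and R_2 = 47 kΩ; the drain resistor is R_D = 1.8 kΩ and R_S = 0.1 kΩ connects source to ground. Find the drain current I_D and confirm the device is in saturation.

I_D ≈ 1.8 mA

V_G = V_DD·R_2/(R_1+R_2) = 18×47/267 = 3.17 V.
Assume saturation: I_D = (k_n/2)(V_GS − V_t)² with V_GS = V_G − I_D·R_S = 3.17 − 0.1·I_D.
Substituting gives 0.0039·I_D² − 1.18·I_D + 2.11 = 0, with roots I_D = 1.8 or 301 mA.
The root I_D = 301 mA gives V_GS = -26.9 V ≤ V_t, so take I_D = 1.8 mA.
Then V_GS = 2.99 V and V_DS = V_DD − I_D(R_D+R_S) = 18 − 1.8×1.9 = 14.6 V.
Saturation requires V_DS ≥ V_GS − V_t = 2.15 V; 14.6 ≥ 2.15 ✓.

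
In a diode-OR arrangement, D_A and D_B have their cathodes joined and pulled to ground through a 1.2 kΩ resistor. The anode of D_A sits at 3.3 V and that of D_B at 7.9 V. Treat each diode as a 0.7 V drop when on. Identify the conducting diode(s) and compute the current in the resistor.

Assume both conduct. Then node N would need to be at both 3.3−0.7 = 2.6 V and 7.9−0.7 = 7.2 V, which is impossible.
Assume only D_B conducts: V_N = 7.9 − 0.7 = 7.2 V, so I_R = 7.2/1.2 = 6 mA.
Check D_A: its anode-to-cathode voltage is 3.3 − 7.2 = -3.9 V < 0.7 V, so it is off. The assumption is consistent.

Only D_B conducts; I_R ≈ 6 mA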